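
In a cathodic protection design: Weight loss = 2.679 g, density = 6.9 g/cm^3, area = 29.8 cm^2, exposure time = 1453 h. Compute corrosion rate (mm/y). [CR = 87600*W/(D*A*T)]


Apply the mm/y weight-loss relation: CR = 87600 * W / (D * A * T)
Numerator: 87600 * 2.679 = 234680.4
Denominator: 6.9 * 29.8 * 1453 = 298765.86
CR = 234680.4 / 298765.86 = 0.785499 mm/y

0.785499 mm/y


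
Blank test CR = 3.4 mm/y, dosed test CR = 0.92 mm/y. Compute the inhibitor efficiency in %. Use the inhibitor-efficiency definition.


Apply the inhibitor-efficiency definition: IE = (CR_blank − CR_inh)/CR_blank × 100
IE = (3.4 − 0.92) / 3.4 × 100
IE = 2.48 / 3.4 × 100 = 72.9 %

72.9 %


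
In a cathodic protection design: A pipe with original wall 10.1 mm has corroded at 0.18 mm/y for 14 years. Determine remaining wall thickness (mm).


Remaining wall = original − CR × time
t = 10.1 − 0.18*14 = 10.1 − 2.52 = 7.58 mm

7.58 mm


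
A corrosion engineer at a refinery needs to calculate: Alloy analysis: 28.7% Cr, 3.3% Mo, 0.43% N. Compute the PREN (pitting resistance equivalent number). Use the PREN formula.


Apply the PREN formula: PREN = Cr + 3.3*Mo + 16*N
PREN = 28.7 + 3.3*3.3 + 16*0.43
PREN = 28.7 + 10.89 + 6.88 = 46.47

46.47


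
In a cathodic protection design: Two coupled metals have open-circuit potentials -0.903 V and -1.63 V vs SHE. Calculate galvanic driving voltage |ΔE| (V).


Driving voltage is the absolute potential difference.
|ΔE| = |-0.903 − (-1.63)| = 0.727 V

0.727 V


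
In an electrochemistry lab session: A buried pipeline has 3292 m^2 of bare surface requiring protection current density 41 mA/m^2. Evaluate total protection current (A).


I = area * current density, then convert mA → A (÷1000)
I = 3292 * 41 / 1000 = 134.97 A

134.97 A


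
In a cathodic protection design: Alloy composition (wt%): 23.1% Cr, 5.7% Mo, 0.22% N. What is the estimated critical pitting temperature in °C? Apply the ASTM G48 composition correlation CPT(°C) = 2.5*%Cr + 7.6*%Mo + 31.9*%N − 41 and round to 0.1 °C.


Apply the ASTM G48 empirical CPT estimate: CPT(°C) = 2.5*%Cr + 7.6*%Mo + 31.9*%N − 41
2.5*23.1 = 57.75; 7.6*5.7 = 43.32; 31.9*0.22 = 7.018
CPT = 57.75 + 43.32 + 7.018 − 41 = 67.088 °C
Rounded to 0.1 °C: CPT ≈ 67.1 °C

67.1 °C


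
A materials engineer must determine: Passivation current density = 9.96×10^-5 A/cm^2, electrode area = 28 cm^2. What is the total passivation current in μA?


I = i_pass * A, then convert A → μA (×10^6)
I = 9.96×10^-5 * 28 * 10^6 = 2788.8 μA

2788.8 μA


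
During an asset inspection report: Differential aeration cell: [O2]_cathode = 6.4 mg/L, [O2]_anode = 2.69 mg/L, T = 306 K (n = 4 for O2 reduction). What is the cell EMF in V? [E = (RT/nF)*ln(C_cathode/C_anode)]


Apply the Nernst concentration-cell relation: E = (RT/nF)*ln(C_cathode/C_anode)
RT/nF = 8.314*306/(4*96485) = 0.00659192 V
ln(6.4/2.69) = 0.86676
E = 0.00659192 * 0.86676 = 0.00571 V

0.00571 V


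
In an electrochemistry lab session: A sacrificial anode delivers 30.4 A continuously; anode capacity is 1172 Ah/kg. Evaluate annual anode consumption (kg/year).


Annual consumption = current * hours per year / capacity
Rate = 30.4 * 8760 / 1172 = 227.2 kg/year

227.2 kg/year


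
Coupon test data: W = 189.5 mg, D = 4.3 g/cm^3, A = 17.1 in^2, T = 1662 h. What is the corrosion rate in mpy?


Apply the mpy weight-loss relation: CR = 534 * W / (D * A * T)
Numerator: 534 * 189.5 = 101193.0
Denominator: 4.3 * 17.1 * 1662 = 122206.86
CR = 101193.0 / 122206.86 = 0.828 mpy

0.828 mpy


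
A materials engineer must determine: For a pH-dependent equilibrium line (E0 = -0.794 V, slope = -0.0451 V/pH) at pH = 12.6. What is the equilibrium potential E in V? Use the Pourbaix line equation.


Apply the Pourbaix line equation: E = E0 + slope*pH
E = -0.794 + (-0.0451)*12.6 = -0.794 + (-0.56826) = -1.36226 V
Rounded to 4 decimal places: E = -1.3623 V

-1.3623 V


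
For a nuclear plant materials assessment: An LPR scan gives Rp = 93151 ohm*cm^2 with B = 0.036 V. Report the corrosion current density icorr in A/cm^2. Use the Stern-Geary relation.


Apply the Stern-Geary relation: icorr = B / Rp
icorr = 0.036 / 93151 = 3.865×10^-7 A/cm^2

3.865×10^-7 A/cm^2


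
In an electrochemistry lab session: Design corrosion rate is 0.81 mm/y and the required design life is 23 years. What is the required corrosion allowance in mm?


Corrosion allowance = CR × design life
CA = 0.81 * 23 = 18.63 mm

18.63 mm


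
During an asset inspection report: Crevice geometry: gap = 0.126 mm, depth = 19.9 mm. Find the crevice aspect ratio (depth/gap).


Aspect ratio = depth / gap
Ratio = 19.9 / 0.126 = 157.9

157.9


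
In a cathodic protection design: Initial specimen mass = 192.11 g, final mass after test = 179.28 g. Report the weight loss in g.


Weight loss = initial − final
WL = 192.11 − 179.28 = 12.83 g

12.83 g


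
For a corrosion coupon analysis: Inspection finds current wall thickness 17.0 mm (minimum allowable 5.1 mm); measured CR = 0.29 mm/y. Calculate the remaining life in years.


Apply the remaining-life relation: RL = (t_current − t_min) / CR
RL = (17.0 − 5.1) / 0.29 = 11.9 / 0.29 = 41.0 years

41.0 years


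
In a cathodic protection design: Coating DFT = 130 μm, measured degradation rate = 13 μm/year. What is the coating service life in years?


Service life = thickness / degradation rate
Life = 130 / 13 = 10.0 years

10.0 years


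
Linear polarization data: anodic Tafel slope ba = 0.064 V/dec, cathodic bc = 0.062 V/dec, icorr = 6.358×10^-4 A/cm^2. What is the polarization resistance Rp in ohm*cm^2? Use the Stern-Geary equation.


Apply the Stern-Geary equation: Rp = ba*bc / (2.303*icorr*(ba+bc))
ba*bc = 0.064*0.062 = 0.003968
ba+bc = 0.126; 2.303*icorr*(ba+bc) = 2.303*6.358×10^-4*0.126 = 1.8449517×10^-4
Rp = 0.003968 / 1.8449517×10^-4 = 21.5 ohm*cm^2

21.5 ohm*cm^2


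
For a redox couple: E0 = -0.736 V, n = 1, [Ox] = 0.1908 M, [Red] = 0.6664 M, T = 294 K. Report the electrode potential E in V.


Apply the Nernst equation: E = E0 + (RT/nF)*ln([Ox]/[Red])
Step 1: RT/nF = 8.314*294/(1*96485) = 0.02533364 V
Step 2: [Ox]/[Red] = 0.1908/0.6664 = 0.286315
Step 3: ln(0.286315) = -1.250663
Step 4: correction = 0.02533364 * -1.250663 = -0.0317 V
E = -0.736 + -0.0317 = -0.7677 V

-0.7677 V


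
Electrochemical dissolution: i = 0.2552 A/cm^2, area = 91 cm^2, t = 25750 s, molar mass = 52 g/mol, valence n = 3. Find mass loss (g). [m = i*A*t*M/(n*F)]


Apply Faraday's law: m = i*A*t*M / (n*F)
Total charge passed Q = i*A*t = 0.2552*91*25750 = 597997.4 C
m = Q*M/(n*F) = 597997.4*52/(3*96485) = 107.42901 g

107.42901 g


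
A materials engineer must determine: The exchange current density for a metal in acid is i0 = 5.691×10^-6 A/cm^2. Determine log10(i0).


i0 = 5.691×10^-6 A/cm^2
log10(i0) = -5.245

-5.245


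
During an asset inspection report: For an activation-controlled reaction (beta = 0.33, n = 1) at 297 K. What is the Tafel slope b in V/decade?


Apply the Tafel slope relation: b = 2.303*R*T/(beta*n*F)
Numerator: 2.303 * 8.314 * 297 = 5686.7
Denominator: 0.33 * 1 * 96485 = 31840.05
b = 5686.7 / 31840.05 = 0.1786 V/decade

0.1786 V/decade


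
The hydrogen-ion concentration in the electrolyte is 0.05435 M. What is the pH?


pH = −log10[H+]
pH = −log10(0.05435) = 1.26

1.26


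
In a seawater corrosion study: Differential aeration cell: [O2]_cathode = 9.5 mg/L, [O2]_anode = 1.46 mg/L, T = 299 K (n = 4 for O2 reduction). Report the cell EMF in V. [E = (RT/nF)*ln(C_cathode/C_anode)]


Apply the Nernst concentration-cell relation: E = (RT/nF)*ln(C_cathode/C_anode)
RT/nF = 8.314*299/(4*96485) = 0.00644112 V
ln(9.5/1.46) = 1.87286
E = 0.00644112 * 1.87286 = 0.01206 V

0.01206 V


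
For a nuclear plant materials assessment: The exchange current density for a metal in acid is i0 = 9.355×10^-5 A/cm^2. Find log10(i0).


i0 = 9.355×10^-5 A/cm^2
log10(i0) = -4.029

-4.029


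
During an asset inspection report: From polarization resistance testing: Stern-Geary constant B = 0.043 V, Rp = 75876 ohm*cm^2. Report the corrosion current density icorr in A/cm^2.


Apply the Stern-Geary relation: icorr = B / Rp
icorr = 0.043 / 75876 = 5.667×10^-7 A/cm^2

5.667×10^-7 A/cm^2


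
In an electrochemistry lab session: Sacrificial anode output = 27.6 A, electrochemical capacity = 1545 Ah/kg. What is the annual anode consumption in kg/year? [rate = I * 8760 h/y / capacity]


Annual consumption = current * hours per year / capacity
Rate = 27.6 * 8760 / 1545 = 156.5 kg/year

156.5 kg/year


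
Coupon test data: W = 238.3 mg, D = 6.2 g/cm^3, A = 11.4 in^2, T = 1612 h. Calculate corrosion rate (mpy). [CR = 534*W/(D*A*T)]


Apply the mpy weight-loss relation: CR = 534 * W / (D * A * T)
Numerator: 534 * 238.3 = 127252.2
Denominator: 6.2 * 11.4 * 1612 = 113936.16
CR = 127252.2 / 113936.16 = 1.11687 mpy

1.11687 mpy


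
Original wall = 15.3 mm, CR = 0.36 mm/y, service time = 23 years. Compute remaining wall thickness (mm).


Remaining wall = original − CR × time
t = 15.3 − 0.36*23 = 15.3 − 8.28 = 7.02 mm

7.02 mm


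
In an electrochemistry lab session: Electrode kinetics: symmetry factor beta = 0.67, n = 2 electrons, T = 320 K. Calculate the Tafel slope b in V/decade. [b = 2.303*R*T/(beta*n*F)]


Apply the Tafel slope relation: b = 2.303*R*T/(beta*n*F)
Numerator: 2.303 * 8.314 * 320 = 6127.09
Denominator: 0.67 * 2 * 96485 = 129289.9
b = 6127.09 / 129289.9 = 0.0474 V/decade

0.0474 V/decade


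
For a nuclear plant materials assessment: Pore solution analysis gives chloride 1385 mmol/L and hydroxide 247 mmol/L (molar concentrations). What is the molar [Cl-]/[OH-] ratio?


Threshold parameter = [Cl-] / [OH-] (molar basis; both in mmol/L, so units cancel)
Ratio = 1385 / 247 = 5.61

5.61


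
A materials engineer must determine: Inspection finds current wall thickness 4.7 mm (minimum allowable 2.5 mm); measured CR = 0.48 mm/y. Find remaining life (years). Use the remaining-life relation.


Apply the remaining-life relation: RL = (t_current − t_min) / CR
RL = (4.7 − 2.5) / 0.48 = 2.2 / 0.48 = 4.6 years

4.6 years


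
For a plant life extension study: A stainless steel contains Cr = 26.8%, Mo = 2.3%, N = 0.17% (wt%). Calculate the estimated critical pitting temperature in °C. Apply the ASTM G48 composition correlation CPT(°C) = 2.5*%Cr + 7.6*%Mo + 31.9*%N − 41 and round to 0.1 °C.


Apply the ASTM G48 empirical CPT estimate: CPT(°C) = 2.5*%Cr + 7.6*%Mo + 31.9*%N − 41
2.5*26.8 = 67; 7.6*2.3 = 17.48; 31.9*0.17 = 5.423
CPT = 67 + 17.48 + 5.423 − 41 = 48.903 °C
Rounded to 0.1 °C: CPT ≈ 48.9 °C

48.9 °C


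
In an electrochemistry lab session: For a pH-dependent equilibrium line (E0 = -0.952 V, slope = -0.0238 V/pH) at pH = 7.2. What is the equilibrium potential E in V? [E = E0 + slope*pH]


Apply the Pourbaix line equation: E = E0 + slope*pH
E = -0.952 + (-0.0238)*7.2 = -0.952 + (-0.17136) = -1.12336 V
Rounded to 4 decimal places: E = -1.1234 V

-1.1234 V


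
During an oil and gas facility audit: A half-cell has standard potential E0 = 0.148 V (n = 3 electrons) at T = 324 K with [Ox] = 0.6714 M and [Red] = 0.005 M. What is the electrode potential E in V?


Apply the Nernst equation: E = E0 + (RT/nF)*ln([Ox]/[Red])
Step 1: RT/nF = 8.314*324/(3*96485) = 0.00930623 V
Step 2: [Ox]/[Red] = 0.6714/0.005 = 134.28
Step 3: ln(134.28) = 4.899927
Step 4: correction = 0.00930623 * 4.899927 = 0.046 V
E = 0.148 + 0.046 = 0.194 V

0.194 V


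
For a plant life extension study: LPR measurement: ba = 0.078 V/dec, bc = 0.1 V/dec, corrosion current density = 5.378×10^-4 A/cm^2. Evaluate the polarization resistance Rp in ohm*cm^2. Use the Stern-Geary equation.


Apply the Stern-Geary equation: Rp = ba*bc / (2.303*icorr*(ba+bc))
ba*bc = 0.078*0.1 = 0.0078
ba+bc = 0.178; 2.303*icorr*(ba+bc) = 2.303*5.378×10^-4*0.178 = 2.2046251×10^-4
Rp = 0.0078 / 2.2046251×10^-4 = 35.4 ohm*cm^2

35.4 ohm*cm^2


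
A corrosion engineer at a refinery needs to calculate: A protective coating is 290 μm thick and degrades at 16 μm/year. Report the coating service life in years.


Service life = thickness / degradation rate
Life = 290 / 16 = 18.1 years

18.1 years


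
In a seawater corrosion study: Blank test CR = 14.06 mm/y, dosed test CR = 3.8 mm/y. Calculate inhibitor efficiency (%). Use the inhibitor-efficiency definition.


Apply the inhibitor-efficiency definition: IE = (CR_blank − CR_inh)/CR_blank × 100
IE = (14.06 − 3.8) / 14.06 × 100
IE = 10.26 / 14.06 × 100 = 73.0 %

73.0 %


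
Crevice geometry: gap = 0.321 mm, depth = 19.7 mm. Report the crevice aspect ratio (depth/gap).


Aspect ratio = depth / gap
Ratio = 19.7 / 0.321 = 61.4

61.4


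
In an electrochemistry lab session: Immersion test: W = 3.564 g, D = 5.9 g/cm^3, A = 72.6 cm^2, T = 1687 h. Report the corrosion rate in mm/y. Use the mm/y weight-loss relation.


Apply the mm/y weight-loss relation: CR = 87600 * W / (D * A * T)
Numerator: 87600 * 3.564 = 312206.4
Denominator: 5.9 * 72.6 * 1687 = 722609.58
CR = 312206.4 / 722609.58 = 0.43205 mm/y

0.43205 mm/y


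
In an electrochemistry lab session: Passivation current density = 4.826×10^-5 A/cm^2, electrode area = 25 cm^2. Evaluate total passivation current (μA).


I = i_pass * A, then convert A → μA (×10^6)
I = 4.826×10^-5 * 25 * 10^6 = 1206.5 μA

1206.5 μA


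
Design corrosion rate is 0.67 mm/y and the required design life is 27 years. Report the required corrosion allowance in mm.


Corrosion allowance = CR × design life
CA = 0.67 * 27 = 18.09 mm

18.09 mm


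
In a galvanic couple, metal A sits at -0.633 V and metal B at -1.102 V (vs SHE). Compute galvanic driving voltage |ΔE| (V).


Driving voltage is the absolute potential difference.
|ΔE| = |-0.633 − (-1.102)| = 0.469 V

0.469 V


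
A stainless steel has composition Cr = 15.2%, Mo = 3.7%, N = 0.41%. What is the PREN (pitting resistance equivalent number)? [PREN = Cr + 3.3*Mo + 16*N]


Apply the PREN formula: PREN = Cr + 3.3*Mo + 16*N
PREN = 15.2 + 3.3*3.7 + 16*0.41
PREN = 15.2 + 12.21 + 6.56 = 33.97

33.97


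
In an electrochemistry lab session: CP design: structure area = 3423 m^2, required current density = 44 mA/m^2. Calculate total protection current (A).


I = area * current density, then convert mA → A (÷1000)
I = 3423 * 44 / 1000 = 150.61 A

150.61 A


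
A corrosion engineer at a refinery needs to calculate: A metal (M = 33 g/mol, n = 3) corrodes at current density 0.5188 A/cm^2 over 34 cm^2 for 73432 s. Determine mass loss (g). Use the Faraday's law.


Apply Faraday's law: m = i*A*t*M / (n*F)
Total charge passed Q = i*A*t = 0.5188*34*73432 = 1295281.7344 C
m = Q*M/(n*F) = 1295281.7344*33/(3*96485) = 147.6716 g

147.6716 g


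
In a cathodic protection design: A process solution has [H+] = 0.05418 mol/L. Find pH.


pH = −log10[H+]
pH = −log10(0.05418) = 1.27

1.27


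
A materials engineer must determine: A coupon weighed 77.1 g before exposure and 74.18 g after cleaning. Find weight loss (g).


Weight loss = initial − final
WL = 77.1 − 74.18 = 2.92 g

2.92 g


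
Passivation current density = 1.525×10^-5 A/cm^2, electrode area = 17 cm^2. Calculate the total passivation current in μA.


I = i_pass * A, then convert A → μA (×10^6)
I = 1.525×10^-5 * 17 * 10^6 = 259.25 μA

259.25 μA


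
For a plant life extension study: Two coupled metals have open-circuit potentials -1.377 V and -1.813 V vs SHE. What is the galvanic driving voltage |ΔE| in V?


Driving voltage is the absolute potential difference.
|ΔE| = |-1.377 − (-1.813)| = 0.436 V

0.436 V


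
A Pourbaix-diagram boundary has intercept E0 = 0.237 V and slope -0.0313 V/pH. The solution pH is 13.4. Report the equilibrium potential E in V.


Apply the Pourbaix line equation: E = E0 + slope*pH
E = 0.237 + (-0.0313)*13.4 = 0.237 + (-0.41942) = -0.18242 V
Rounded to 4 decimal places: E = -0.1824 V

-0.1824 V


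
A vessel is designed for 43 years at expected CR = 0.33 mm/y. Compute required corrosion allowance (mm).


Corrosion allowance = CR × design life
CA = 0.33 * 43 = 14.19 mm

14.19 mm


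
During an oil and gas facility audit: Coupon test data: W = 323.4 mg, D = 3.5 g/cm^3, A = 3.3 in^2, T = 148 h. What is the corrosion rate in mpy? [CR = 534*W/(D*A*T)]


Apply the mpy weight-loss relation: CR = 534 * W / (D * A * T)
Numerator: 534 * 323.4 = 172695.6
Denominator: 3.5 * 3.3 * 148 = 1709.4
CR = 172695.6 / 1709.4 = 101.027 mpy

101.027 mpy


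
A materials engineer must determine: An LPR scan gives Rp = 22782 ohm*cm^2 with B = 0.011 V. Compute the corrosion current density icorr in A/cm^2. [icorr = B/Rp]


Apply the Stern-Geary relation: icorr = B / Rp
icorr = 0.011 / 22782 = 4.828×10^-7 A/cm^2

4.828×10^-7 A/cm^2


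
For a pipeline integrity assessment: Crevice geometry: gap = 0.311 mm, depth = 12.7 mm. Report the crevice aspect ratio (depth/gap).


Aspect ratio = depth / gap
Ratio = 12.7 / 0.311 = 40.8

40.8


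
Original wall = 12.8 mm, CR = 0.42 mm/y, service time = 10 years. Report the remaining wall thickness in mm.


Remaining wall = original − CR × time
t = 12.8 − 0.42*10 = 12.8 − 4.2 = 8.6 mm

8.6 mm


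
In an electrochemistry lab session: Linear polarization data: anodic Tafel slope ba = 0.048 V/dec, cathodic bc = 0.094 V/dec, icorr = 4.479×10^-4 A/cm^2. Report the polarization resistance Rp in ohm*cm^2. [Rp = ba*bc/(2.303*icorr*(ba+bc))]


Apply the Stern-Geary equation: Rp = ba*bc / (2.303*icorr*(ba+bc))
ba*bc = 0.048*0.094 = 0.004512
ba+bc = 0.142; 2.303*icorr*(ba+bc) = 2.303*4.479×10^-4*0.142 = 1.4647495×10^-4
Rp = 0.004512 / 1.4647495×10^-4 = 30.8 ohm*cm^2

30.8 ohm*cm^2


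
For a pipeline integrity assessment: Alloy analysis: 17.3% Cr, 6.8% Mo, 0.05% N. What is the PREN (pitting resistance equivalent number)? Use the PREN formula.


Apply the PREN formula: PREN = Cr + 3.3*Mo + 16*N
PREN = 17.3 + 3.3*6.8 + 16*0.05
PREN = 17.3 + 22.44 + 0.8 = 40.54

40.54


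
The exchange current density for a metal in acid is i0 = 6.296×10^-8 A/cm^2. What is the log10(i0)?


i0 = 6.296×10^-8 A/cm^2
log10(i0) = -7.201

-7.201


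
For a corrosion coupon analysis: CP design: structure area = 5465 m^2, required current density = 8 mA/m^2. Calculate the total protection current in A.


I = area * current density, then convert mA → A (÷1000)
I = 5465 * 8 / 1000 = 43.72 A

43.72 A


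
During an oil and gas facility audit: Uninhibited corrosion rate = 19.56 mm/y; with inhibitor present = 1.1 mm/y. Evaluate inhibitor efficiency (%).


Apply the inhibitor-efficiency definition: IE = (CR_blank − CR_inh)/CR_blank × 100
IE = (19.56 − 1.1) / 19.56 × 100
IE = 18.46 / 19.56 × 100 = 94.4 %

94.4 %


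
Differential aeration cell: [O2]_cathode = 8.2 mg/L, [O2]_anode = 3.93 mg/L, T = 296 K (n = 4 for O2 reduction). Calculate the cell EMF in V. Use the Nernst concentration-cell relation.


Apply the Nernst concentration-cell relation: E = (RT/nF)*ln(C_cathode/C_anode)
RT/nF = 8.314*296/(4*96485) = 0.00637649 V
ln(8.2/3.93) = 0.73549
E = 0.00637649 * 0.73549 = 0.00469 V

0.00469 V


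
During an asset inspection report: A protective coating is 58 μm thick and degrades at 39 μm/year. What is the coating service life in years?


Service life = thickness / degradation rate
Life = 58 / 39 = 1.5 years

1.5 years


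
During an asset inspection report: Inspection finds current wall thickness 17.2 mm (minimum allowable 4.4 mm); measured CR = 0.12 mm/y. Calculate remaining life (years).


Apply the remaining-life relation: RL = (t_current − t_min) / CR
RL = (17.2 − 4.4) / 0.12 = 12.8 / 0.12 = 106.7 years

106.7 years


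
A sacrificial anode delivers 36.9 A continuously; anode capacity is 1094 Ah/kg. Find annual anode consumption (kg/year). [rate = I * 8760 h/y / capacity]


Annual consumption = current * hours per year / capacity
Rate = 36.9 * 8760 / 1094 = 295.5 kg/year

295.5 kg/year


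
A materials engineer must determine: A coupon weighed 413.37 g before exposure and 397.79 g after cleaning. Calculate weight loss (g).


Weight loss = initial − final
WL = 413.37 − 397.79 = 15.58 g

15.58 g


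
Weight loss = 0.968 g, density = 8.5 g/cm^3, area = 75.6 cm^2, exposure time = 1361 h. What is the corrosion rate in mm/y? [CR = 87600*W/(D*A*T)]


Apply the mm/y weight-loss relation: CR = 87600 * W / (D * A * T)
Numerator: 87600 * 0.968 = 84796.8
Denominator: 8.5 * 75.6 * 1361 = 874578.6
CR = 84796.8 / 874578.6 = 0.097 mm/y

0.097 mm/y


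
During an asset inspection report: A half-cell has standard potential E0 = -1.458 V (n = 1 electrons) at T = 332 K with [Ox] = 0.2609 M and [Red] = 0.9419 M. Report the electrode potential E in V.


Apply the Nernst equation: E = E0 + (RT/nF)*ln([Ox]/[Red])
Step 1: RT/nF = 8.314*332/(1*96485) = 0.02860805 V
Step 2: [Ox]/[Red] = 0.2609/0.9419 = 0.276993
Step 3: ln(0.276993) = -1.283763
Step 4: correction = 0.02860805 * -1.283763 = -0.0367 V
E = -1.458 + -0.0367 = -1.4947 V

-1.4947 V


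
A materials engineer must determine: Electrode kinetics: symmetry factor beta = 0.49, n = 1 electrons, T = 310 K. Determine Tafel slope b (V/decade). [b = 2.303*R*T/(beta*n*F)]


Apply the Tafel slope relation: b = 2.303*R*T/(beta*n*F)
Numerator: 2.303 * 8.314 * 310 = 5935.61
Denominator: 0.49 * 1 * 96485 = 47277.65
b = 5935.61 / 47277.65 = 0.1255 V/decade

0.1255 V/decade


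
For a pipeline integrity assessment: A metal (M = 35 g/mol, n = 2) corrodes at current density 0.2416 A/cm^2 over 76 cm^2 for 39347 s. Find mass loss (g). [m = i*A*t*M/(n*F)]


Apply Faraday's law: m = i*A*t*M / (n*F)
Total charge passed Q = i*A*t = 0.2416*76*39347 = 722473.8752 C
m = Q*M/(n*F) = 722473.8752*35/(2*96485) = 131.03895 g

131.03895 g


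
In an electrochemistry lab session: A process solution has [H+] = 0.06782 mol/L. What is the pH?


pH = −log10[H+]
pH = −log10(0.06782) = 1.17

1.17


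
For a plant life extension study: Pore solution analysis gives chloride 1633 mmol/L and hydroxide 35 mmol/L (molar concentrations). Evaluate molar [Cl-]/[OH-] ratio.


Threshold parameter = [Cl-] / [OH-] (molar basis; both in mmol/L, so units cancel)
Ratio = 1633 / 35 = 46.66

46.66


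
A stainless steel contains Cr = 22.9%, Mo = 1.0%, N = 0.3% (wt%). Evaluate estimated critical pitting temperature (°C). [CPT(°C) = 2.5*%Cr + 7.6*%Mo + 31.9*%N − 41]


Apply the ASTM G48 empirical CPT estimate: CPT(°C) = 2.5*%Cr + 7.6*%Mo + 31.9*%N − 41
2.5*22.9 = 57.25; 7.6*1.0 = 7.6; 31.9*0.3 = 9.57
CPT = 57.25 + 7.6 + 9.57 − 41 = 33.42 °C
Rounded to 0.1 °C: CPT ≈ 33.4 °C

33.4 °C


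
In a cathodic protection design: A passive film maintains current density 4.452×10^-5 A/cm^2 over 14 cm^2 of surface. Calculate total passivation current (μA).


I = i_pass * A, then convert A → μA (×10^6)
I = 4.452×10^-5 * 14 * 10^6 = 623.28 μA

623.28 μA


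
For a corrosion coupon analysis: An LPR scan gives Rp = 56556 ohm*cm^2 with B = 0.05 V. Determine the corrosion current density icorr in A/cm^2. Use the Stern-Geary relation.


Apply the Stern-Geary relation: icorr = B / Rp
icorr = 0.05 / 56556 = 8.841×10^-7 A/cm^2

8.841×10^-7 A/cm^2


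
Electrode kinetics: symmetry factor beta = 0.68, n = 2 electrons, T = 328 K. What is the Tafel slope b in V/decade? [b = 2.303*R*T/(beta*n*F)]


Apply the Tafel slope relation: b = 2.303*R*T/(beta*n*F)
Numerator: 2.303 * 8.314 * 328 = 6280.26
Denominator: 0.68 * 2 * 96485 = 131219.6
b = 6280.26 / 131219.6 = 0.0479 V/decade

0.0479 V/decade


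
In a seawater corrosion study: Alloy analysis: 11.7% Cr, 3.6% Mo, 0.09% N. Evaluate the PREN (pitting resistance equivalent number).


Apply the PREN formula: PREN = Cr + 3.3*Mo + 16*N
PREN = 11.7 + 3.3*3.6 + 16*0.09
PREN = 11.7 + 11.88 + 1.44 = 25.02

25.02


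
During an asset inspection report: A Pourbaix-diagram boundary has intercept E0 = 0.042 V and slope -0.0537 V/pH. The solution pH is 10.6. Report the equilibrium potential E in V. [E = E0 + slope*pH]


Apply the Pourbaix line equation: E = E0 + slope*pH
E = 0.042 + (-0.0537)*10.6 = 0.042 + (-0.56922) = -0.52722 V
Rounded to 3 decimal places: E = -0.527 V

-0.527 V


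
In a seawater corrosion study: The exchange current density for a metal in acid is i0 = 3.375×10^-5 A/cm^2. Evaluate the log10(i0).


i0 = 3.375×10^-5 A/cm^2
log10(i0) = -4.472

-4.472


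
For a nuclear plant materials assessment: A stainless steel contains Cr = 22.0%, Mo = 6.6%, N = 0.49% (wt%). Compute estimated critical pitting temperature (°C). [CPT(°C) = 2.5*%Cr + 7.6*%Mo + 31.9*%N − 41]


Apply the ASTM G48 empirical CPT estimate: CPT(°C) = 2.5*%Cr + 7.6*%Mo + 31.9*%N − 41
2.5*22.0 = 55; 7.6*6.6 = 50.16; 31.9*0.49 = 15.631
CPT = 55 + 50.16 + 15.631 − 41 = 79.791 °C
Rounded to 0.1 °C: CPT ≈ 79.8 °C

79.8 °C


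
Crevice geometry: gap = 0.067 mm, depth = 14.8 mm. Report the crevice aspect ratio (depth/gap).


Aspect ratio = depth / gap
Ratio = 14.8 / 0.067 = 220.9

220.9


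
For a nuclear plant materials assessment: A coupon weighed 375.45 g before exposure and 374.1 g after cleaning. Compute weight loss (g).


Weight loss = initial − final
WL = 375.45 − 374.1 = 1.35 g

1.35 g


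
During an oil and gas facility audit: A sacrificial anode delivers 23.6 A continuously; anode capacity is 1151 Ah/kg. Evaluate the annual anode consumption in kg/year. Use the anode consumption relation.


Annual consumption = current * hours per year / capacity
Rate = 23.6 * 8760 / 1151 = 179.6 kg/year

179.6 kg/year


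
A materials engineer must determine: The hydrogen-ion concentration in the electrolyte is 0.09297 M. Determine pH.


pH = −log10[H+]
pH = −log10(0.09297) = 1.03

1.03


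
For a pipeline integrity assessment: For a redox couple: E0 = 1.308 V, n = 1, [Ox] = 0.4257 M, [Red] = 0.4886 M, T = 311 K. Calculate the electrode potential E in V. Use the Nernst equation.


Apply the Nernst equation: E = E0 + (RT/nF)*ln([Ox]/[Red])
Step 1: RT/nF = 8.314*311/(1*96485) = 0.02679851 V
Step 2: [Ox]/[Red] = 0.4257/0.4886 = 0.871265
Step 3: ln(0.871265) = -0.137809
Step 4: correction = 0.02679851 * -0.137809 = -0.0037 V
E = 1.308 + -0.0037 = 1.3043 V

1.3043 V


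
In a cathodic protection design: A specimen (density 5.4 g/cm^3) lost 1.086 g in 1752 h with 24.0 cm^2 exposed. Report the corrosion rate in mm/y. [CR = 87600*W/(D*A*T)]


Apply the mm/y weight-loss relation: CR = 87600 * W / (D * A * T)
Numerator: 87600 * 1.086 = 95133.6
Denominator: 5.4 * 24.0 * 1752 = 227059.2
CR = 95133.6 / 227059.2 = 0.419 mm/y

0.419 mm/y


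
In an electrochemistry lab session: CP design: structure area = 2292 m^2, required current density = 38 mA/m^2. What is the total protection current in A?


I = area * current density, then convert mA → A (÷1000)
I = 2292 * 38 / 1000 = 87.1 A

87.1 A


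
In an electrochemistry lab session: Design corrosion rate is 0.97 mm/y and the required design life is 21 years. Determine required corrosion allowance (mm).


Corrosion allowance = CR × design life
CA = 0.97 * 21 = 20.37 mm

20.37 mm


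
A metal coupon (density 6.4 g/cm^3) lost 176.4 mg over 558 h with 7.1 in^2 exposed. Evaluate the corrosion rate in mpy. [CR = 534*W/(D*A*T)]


Apply the mpy weight-loss relation: CR = 534 * W / (D * A * T)
Numerator: 534 * 176.4 = 94197.6
Denominator: 6.4 * 7.1 * 558 = 25355.52
CR = 94197.6 / 25355.52 = 3.715 mpy

3.715 mpy


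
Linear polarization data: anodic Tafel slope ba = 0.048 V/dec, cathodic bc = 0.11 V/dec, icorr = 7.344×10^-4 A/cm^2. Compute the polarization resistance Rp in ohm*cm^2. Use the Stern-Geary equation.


Apply the Stern-Geary equation: Rp = ba*bc / (2.303*icorr*(ba+bc))
ba*bc = 0.048*0.11 = 0.00528
ba+bc = 0.158; 2.303*icorr*(ba+bc) = 2.303*7.344×10^-4*0.158 = 2.6722907×10^-4
Rp = 0.00528 / 2.6722907×10^-4 = 19.76 ohm*cm^2

19.76 ohm*cm^2


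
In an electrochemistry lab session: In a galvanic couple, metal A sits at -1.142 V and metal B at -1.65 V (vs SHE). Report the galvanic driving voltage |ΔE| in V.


Driving voltage is the absolute potential difference.
|ΔE| = |-1.142 − (-1.65)| = 0.508 V

0.508 V


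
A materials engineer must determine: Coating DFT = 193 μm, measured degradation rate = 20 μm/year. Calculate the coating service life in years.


Service life = thickness / degradation rate
Life = 193 / 20 = 9.7 years

9.7 years


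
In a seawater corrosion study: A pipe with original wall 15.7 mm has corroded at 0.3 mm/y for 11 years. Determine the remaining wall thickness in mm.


Remaining wall = original − CR × time
t = 15.7 − 0.3*11 = 15.7 − 3.3 = 12.4 mm

12.4 mm


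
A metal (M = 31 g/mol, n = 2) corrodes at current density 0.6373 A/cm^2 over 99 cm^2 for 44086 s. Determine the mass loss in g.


Apply Faraday's law: m = i*A*t*M / (n*F)
Total charge passed Q = i*A*t = 0.6373*99*44086 = 2781504.7722 C
m = Q*M/(n*F) = 2781504.7722*31/(2*96485) = 446.84 g

446.84 g


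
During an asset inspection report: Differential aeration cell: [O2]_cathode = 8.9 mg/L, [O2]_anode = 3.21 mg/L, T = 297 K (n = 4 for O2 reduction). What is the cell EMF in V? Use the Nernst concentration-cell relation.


Apply the Nernst concentration-cell relation: E = (RT/nF)*ln(C_cathode/C_anode)
RT/nF = 8.314*297/(4*96485) = 0.00639804 V
ln(8.9/3.21) = 1.01978
E = 0.00639804 * 1.01978 = 0.00652 V

0.00652 V


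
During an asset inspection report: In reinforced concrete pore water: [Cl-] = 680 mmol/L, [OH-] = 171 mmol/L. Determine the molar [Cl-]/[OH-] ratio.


Threshold parameter = [Cl-] / [OH-] (molar basis; both in mmol/L, so units cancel)
Ratio = 680 / 171 = 3.98

3.98


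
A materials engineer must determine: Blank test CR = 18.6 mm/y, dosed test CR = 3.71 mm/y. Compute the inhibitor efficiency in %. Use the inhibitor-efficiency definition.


Apply the inhibitor-efficiency definition: IE = (CR_blank − CR_inh)/CR_blank × 100
IE = (18.6 − 3.71) / 18.6 × 100
IE = 14.89 / 18.6 × 100 = 80.1 %

80.1 %


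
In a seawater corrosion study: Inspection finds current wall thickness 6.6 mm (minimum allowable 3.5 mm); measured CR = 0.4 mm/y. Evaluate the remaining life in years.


Apply the remaining-life relation: RL = (t_current − t_min) / CR
RL = (6.6 − 3.5) / 0.4 = 3.1 / 0.4 = 7.8 years

7.8 years


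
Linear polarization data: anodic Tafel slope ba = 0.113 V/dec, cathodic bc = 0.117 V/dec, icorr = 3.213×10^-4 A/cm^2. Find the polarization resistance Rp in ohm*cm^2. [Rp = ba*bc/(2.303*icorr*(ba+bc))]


Apply the Stern-Geary equation: Rp = ba*bc / (2.303*icorr*(ba+bc))
ba*bc = 0.113*0.117 = 0.013221
ba+bc = 0.23; 2.303*icorr*(ba+bc) = 2.303*3.213×10^-4*0.23 = 1.701894×10^-4
Rp = 0.013221 / 1.701894×10^-4 = 77.7 ohm*cm^2

77.7 ohm*cm^2


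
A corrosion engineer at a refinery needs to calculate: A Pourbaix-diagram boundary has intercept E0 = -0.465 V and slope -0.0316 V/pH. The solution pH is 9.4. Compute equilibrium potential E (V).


Apply the Pourbaix line equation: E = E0 + slope*pH
E = -0.465 + (-0.0316)*9.4 = -0.465 + (-0.29704) = -0.76204 V
Rounded to 3 decimal places: E = -0.762 V

-0.762 V


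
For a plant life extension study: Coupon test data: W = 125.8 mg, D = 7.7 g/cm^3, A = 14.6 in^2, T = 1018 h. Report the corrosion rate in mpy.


Apply the mpy weight-loss relation: CR = 534 * W / (D * A * T)
Numerator: 534 * 125.8 = 67177.2
Denominator: 7.7 * 14.6 * 1018 = 114443.56
CR = 67177.2 / 114443.56 = 0.587 mpy

0.587 mpy


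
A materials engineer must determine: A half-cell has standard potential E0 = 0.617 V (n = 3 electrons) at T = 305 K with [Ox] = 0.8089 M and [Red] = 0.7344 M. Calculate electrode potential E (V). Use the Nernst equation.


Apply the Nernst equation: E = E0 + (RT/nF)*ln([Ox]/[Red])
Step 1: RT/nF = 8.314*305/(3*96485) = 0.0087605 V
Step 2: [Ox]/[Red] = 0.8089/0.7344 = 1.101443
Step 3: ln(1.101443) = 0.096621
Step 4: correction = 0.0087605 * 0.096621 = 0.001 V
E = 0.617 + 0.001 = 0.618 V

0.618 V


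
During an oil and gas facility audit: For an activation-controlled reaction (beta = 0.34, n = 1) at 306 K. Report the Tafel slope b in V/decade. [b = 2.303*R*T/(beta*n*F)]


Apply the Tafel slope relation: b = 2.303*R*T/(beta*n*F)
Numerator: 2.303 * 8.314 * 306 = 5859.03
Denominator: 0.34 * 1 * 96485 = 32804.9
b = 5859.03 / 32804.9 = 0.179 V/decade

0.179 V/decade


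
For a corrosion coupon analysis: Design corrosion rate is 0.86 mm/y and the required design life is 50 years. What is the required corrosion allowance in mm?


Corrosion allowance = CR × design life
CA = 0.86 * 50 = 43.0 mm

43.0 mm


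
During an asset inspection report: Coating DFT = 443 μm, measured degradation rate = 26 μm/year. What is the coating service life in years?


Service life = thickness / degradation rate
Life = 443 / 26 = 17.0 years

17.0 years


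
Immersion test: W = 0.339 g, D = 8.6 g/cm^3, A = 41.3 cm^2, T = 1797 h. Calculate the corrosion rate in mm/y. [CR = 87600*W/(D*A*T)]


Apply the mm/y weight-loss relation: CR = 87600 * W / (D * A * T)
Numerator: 87600 * 0.339 = 29696.4
Denominator: 8.6 * 41.3 * 1797 = 638258.46
CR = 29696.4 / 638258.46 = 0.046527 mm/y

0.046527 mm/y


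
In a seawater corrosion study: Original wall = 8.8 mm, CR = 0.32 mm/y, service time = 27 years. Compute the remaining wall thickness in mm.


Remaining wall = original − CR × time
t = 8.8 − 0.32*27 = 8.8 − 8.64 = 0.16 mm

0.16 mm


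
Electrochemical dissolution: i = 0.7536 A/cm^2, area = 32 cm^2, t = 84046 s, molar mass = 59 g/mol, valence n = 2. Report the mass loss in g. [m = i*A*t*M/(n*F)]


Apply Faraday's law: m = i*A*t*M / (n*F)
Total charge passed Q = i*A*t = 0.7536*32*84046 = 2026786.0992 C
m = Q*M/(n*F) = 2026786.0992*59/(2*96485) = 619.6838 g

619.6838 g


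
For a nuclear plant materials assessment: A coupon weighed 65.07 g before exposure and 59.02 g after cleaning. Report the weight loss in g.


Weight loss = initial − final
WL = 65.07 − 59.02 = 6.05 g

6.05 g


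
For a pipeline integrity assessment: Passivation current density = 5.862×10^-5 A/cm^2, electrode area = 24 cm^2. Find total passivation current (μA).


I = i_pass * A, then convert A → μA (×10^6)
I = 5.862×10^-5 * 24 * 10^6 = 1406.88 μA

1406.88 μA


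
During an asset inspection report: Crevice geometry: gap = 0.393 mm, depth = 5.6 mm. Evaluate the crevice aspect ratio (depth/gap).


Aspect ratio = depth / gap
Ratio = 5.6 / 0.393 = 14.2

14.2


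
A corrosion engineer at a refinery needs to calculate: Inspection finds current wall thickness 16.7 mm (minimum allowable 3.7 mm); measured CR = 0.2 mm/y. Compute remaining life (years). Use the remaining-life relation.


Apply the remaining-life relation: RL = (t_current − t_min) / CR
RL = (16.7 − 3.7) / 0.2 = 13.0 / 0.2 = 65.0 years

65.0 years


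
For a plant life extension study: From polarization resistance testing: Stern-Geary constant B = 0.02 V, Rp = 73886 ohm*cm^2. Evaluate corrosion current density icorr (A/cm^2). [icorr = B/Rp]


Apply the Stern-Geary relation: icorr = B / Rp
icorr = 0.02 / 73886 = 2.707×10^-7 A/cm^2

2.707×10^-7 A/cm^2


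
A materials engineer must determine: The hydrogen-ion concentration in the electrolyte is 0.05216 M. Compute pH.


pH = −log10[H+]
pH = −log10(0.05216) = 1.28

1.28


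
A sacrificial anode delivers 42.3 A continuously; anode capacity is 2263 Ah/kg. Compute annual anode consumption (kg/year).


Annual consumption = current * hours per year / capacity
Rate = 42.3 * 8760 / 2263 = 163.7 kg/year

163.7 kg/year


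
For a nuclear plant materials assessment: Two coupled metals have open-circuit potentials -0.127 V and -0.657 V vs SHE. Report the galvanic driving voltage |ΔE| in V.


Driving voltage is the absolute potential difference.
|ΔE| = |-0.127 − (-0.657)| = 0.53 V

0.53 V


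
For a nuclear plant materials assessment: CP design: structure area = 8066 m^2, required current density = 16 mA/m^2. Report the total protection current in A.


I = area * current density, then convert mA → A (÷1000)
I = 8066 * 16 / 1000 = 129.06 A

129.06 A


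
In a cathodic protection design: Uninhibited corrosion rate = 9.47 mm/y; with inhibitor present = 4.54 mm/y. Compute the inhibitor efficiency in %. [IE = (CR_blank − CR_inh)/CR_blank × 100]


Apply the inhibitor-efficiency definition: IE = (CR_blank − CR_inh)/CR_blank × 100
IE = (9.47 − 4.54) / 9.47 × 100
IE = 4.93 / 9.47 × 100 = 52.1 %

52.1 %


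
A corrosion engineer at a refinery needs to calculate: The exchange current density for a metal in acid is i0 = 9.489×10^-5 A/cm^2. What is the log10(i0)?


i0 = 9.489×10^-5 A/cm^2
log10(i0) = -4.023

-4.023


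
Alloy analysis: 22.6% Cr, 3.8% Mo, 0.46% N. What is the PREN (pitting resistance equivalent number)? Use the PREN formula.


Apply the PREN formula: PREN = Cr + 3.3*Mo + 16*N
PREN = 22.6 + 3.3*3.8 + 16*0.46
PREN = 22.6 + 12.54 + 7.36 = 42.5

42.5


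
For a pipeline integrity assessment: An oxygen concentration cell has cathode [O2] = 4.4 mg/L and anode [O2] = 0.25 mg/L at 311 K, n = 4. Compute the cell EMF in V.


Apply the Nernst concentration-cell relation: E = (RT/nF)*ln(C_cathode/C_anode)
RT/nF = 8.314*311/(4*96485) = 0.00669963 V
ln(4.4/0.25) = 2.8679
E = 0.00669963 * 2.8679 = 0.01921 V

0.01921 V


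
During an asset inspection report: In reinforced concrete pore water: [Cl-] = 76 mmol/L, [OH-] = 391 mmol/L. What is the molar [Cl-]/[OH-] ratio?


Threshold parameter = [Cl-] / [OH-] (molar basis; both in mmol/L, so units cancel)
Ratio = 76 / 391 = 0.19

0.19


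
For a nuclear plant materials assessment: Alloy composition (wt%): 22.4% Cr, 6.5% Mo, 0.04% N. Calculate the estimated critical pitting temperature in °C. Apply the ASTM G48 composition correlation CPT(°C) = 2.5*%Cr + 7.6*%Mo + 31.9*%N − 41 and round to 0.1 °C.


Apply the ASTM G48 empirical CPT estimate: CPT(°C) = 2.5*%Cr + 7.6*%Mo + 31.9*%N − 41
2.5*22.4 = 56; 7.6*6.5 = 49.4; 31.9*0.04 = 1.276
CPT = 56 + 49.4 + 1.276 − 41 = 65.676 °C
Rounded to 0.1 °C: CPT ≈ 65.7 °C

65.7 °C


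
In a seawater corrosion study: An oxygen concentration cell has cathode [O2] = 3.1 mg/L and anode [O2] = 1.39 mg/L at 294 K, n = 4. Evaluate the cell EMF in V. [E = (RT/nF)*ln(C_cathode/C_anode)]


Apply the Nernst concentration-cell relation: E = (RT/nF)*ln(C_cathode/C_anode)
RT/nF = 8.314*294/(4*96485) = 0.00633341 V
ln(3.1/1.39) = 0.8021
E = 0.00633341 * 0.8021 = 0.00508 V

0.00508 V


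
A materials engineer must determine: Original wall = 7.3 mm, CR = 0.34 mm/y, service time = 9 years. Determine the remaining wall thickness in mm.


Remaining wall = original − CR × time
t = 7.3 − 0.34*9 = 7.3 − 3.06 = 4.24 mm

4.24 mm


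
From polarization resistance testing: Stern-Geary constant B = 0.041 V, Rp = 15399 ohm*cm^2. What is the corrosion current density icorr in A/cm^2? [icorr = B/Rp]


Apply the Stern-Geary relation: icorr = B / Rp
icorr = 0.041 / 15399 = 2.663×10^-6 A/cm^2

2.663×10^-6 A/cm^2


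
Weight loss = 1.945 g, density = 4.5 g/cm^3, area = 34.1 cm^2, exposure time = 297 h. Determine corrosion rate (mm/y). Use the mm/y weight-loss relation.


Apply the mm/y weight-loss relation: CR = 87600 * W / (D * A * T)
Numerator: 87600 * 1.945 = 170382.0
Denominator: 4.5 * 34.1 * 297 = 45574.65
CR = 170382.0 / 45574.65 = 3.7385 mm/y

3.7385 mm/y


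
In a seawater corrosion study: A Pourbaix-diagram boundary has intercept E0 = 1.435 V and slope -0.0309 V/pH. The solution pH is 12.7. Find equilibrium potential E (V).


Apply the Pourbaix line equation: E = E0 + slope*pH
E = 1.435 + (-0.0309)*12.7 = 1.435 + (-0.39243) = 1.04257 V
Rounded to 4 decimal places: E = 1.0426 V

1.0426 V
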